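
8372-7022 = 1350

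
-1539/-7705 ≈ 0.200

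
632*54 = 34128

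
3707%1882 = 1825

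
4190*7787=32627530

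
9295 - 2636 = 6659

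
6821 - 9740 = -2919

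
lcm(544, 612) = 4896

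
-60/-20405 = 12/4081 ≈ 0.00294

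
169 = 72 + 97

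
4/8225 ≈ 0.000486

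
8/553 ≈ 0.0145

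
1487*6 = 8922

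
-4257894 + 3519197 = -738697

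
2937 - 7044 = -4107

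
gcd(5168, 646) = 646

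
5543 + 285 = 5828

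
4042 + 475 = 4517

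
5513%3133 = 2380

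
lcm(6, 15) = 30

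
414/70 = 5 + 32/35 ≈ 5.91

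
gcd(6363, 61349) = 1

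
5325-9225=-3900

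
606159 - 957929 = -351770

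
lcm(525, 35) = 525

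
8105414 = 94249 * 86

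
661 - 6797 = -6136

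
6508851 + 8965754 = 15474605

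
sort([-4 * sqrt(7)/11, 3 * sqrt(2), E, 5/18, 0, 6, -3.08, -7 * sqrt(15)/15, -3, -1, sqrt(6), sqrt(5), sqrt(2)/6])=[-3.08, -3, -7 * sqrt(15)/15, -1, -4 * sqrt(7)/11, 0, sqrt(2)/6, 5/18, sqrt(5), sqrt(6), E, 3 * sqrt(2), 6]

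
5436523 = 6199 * 877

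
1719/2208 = 573/736 ≈ 0.779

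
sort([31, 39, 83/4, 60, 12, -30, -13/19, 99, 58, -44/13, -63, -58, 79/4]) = [-63, -58, -30, -44/13, -13/19, 12, 79/4, 83/4, 31, 39, 58, 60, 99]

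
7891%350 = 191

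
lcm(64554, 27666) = 193662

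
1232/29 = 42 + 14/29 ≈ 42.48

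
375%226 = 149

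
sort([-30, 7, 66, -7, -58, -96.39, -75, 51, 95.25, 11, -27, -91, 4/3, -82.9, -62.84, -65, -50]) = [-96.39, -91, -82.9, -75, -65, -62.84, -58, -50, -30, -27, -7, 4/3, 7, 11, 51, 66, 95.25]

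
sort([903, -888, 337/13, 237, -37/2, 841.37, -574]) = [-888, -574, -37/2, 337/13, 237, 841.37, 903]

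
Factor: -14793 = -1*3^1*4931^1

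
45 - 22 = 23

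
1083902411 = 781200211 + 302702200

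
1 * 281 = 281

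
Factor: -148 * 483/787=-1 * 2^2 * 3^1 * 7^1 * 23^1 * 37^1 * 787^(-1)=-71484/787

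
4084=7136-3052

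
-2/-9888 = 1/4944 ≈ 0.000202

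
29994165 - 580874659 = -550880494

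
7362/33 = 223 + 1/11≈223.09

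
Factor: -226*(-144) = 2^5*3^2*113^1 = 32544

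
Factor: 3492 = 2^2*3^2*97^1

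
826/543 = 1 + 283/543 ≈ 1.52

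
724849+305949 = 1030798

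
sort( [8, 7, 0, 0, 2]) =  [0, 0, 2, 7, 8]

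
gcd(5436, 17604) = 36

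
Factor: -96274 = -1 * 2^1 * 37^1 * 1301^1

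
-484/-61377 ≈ 0.00789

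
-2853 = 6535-9388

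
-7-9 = -16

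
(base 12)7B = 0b1011111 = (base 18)55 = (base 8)137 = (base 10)95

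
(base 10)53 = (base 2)110101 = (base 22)29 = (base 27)1q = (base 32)1l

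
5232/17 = 307 + 13/17 ≈ 307.76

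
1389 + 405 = 1794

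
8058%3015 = 2028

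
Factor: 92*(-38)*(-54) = 2^4*3^3*19^1*23^1 = 188784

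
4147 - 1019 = 3128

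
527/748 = 31/44 ≈ 0.705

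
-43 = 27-70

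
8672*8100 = 70243200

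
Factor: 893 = 19^1 * 47^1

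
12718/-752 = -16 - 343/376≈-16.91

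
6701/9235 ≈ 0.726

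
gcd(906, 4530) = 906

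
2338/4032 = 167/288 ≈ 0.580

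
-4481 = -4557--76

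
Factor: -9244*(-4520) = 2^5*5^1*113^1*2311^1 = 41782880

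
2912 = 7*416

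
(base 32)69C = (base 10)6444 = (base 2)1100100101100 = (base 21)ECI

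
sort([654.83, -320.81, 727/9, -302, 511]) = [-320.81, -302, 727/9, 511, 654.83]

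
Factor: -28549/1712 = -1*2^(-4)*107^(-1)*28549^1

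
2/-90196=-1/45098 ≈ -0.0000222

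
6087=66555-60468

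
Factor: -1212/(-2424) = 2^(-1) = 1/2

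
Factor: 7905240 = 2^3*3^2*5^1*7^1*3137^1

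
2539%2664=2539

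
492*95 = 46740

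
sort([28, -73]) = [-73, 28]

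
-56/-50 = 28/25 = 1.12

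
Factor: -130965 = -1*3^1*5^1*8731^1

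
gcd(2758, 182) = 14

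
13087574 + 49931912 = 63019486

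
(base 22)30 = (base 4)1002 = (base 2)1000010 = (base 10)66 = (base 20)36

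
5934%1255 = 914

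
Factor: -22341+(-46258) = -1*181^1*379^1 = -68599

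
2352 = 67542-65190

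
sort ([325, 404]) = [325, 404]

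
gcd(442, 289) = 17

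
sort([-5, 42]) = [-5, 42]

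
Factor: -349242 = -1 * 2^1 * 3^1 * 58207^1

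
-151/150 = -1 - 1/150 ≈ -1.01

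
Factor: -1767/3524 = -1 * 2^(-2) * 3^1 * 19^1 * 31^1 * 881^(-1)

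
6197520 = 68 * 91140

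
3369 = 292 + 3077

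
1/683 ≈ 0.00146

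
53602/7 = 7657+3/7 ≈ 7657.43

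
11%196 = 11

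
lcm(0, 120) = 0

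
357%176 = 5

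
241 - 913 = -672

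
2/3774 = 1/1887 ≈ 0.000530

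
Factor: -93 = -1 * 3^1 * 31^1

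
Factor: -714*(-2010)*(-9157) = -1*2^2*3^2*5^1*7^1*17^1*67^1*9157^1 = -13141576980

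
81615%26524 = 2043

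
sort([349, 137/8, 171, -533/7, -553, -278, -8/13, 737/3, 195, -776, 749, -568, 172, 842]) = [-776, -568, -553, -278, -533/7, -8/13, 137/8, 171, 172, 195, 737/3, 349, 749, 842]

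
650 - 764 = -114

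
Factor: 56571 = 3^1*109^1*173^1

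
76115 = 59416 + 16699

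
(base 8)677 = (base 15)1ec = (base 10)447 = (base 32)dv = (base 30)er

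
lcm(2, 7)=14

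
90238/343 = 263 + 29/343 ≈ 263.08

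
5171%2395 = 381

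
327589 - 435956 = -108367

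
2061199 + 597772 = 2658971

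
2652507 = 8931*297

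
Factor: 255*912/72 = 2^1*5^1*17^1*19^1 = 3230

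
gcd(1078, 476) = 14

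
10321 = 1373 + 8948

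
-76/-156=19/39 ≈ 0.487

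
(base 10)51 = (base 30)1l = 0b110011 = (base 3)1220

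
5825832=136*42837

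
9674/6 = 4837/3 ≈ 1612.33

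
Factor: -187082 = -1*2^1*7^2*23^1*83^1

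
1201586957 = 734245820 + 467341137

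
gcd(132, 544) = 4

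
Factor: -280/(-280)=1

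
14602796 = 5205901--9396895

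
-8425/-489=17 + 112/489≈17.23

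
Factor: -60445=-1 * 5^1 * 7^1 * 11^1 * 157^1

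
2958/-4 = -739 - 1/2 = -739.50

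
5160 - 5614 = -454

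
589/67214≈0.00876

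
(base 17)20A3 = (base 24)H8F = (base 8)23417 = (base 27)DJ9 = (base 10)9999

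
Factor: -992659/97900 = -1*2^(-2)*5^(-2)*11^(-1)*89^(-1)*992659^1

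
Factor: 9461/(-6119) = -1 * 29^(-1) * 211^(-1) * 9461^1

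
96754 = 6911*14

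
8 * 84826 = 678608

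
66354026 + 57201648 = 123555674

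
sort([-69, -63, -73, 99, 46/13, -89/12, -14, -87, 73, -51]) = [-87, -73, -69, -63, -51, -14, -89/12, 46/13, 73, 99]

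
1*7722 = 7722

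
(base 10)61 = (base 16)3d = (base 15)41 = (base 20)31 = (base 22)2h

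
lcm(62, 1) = 62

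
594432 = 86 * 6912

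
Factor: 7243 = 7243^1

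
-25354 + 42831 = 17477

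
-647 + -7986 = -8633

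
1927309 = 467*4127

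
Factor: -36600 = -1*2^3*3^1*5^2*61^1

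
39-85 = -46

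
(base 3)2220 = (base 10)78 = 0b1001110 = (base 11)71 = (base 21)3f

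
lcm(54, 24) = 216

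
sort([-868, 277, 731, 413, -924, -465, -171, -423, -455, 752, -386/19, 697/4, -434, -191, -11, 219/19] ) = [-924, -868, -465, -455, -434, -423, -191, -171, -386/19, -11, 219/19, 697/4, 277, 413, 731, 752] 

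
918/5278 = 459/2639 ≈ 0.174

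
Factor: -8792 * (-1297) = 2^3 * 7^1 * 157^1 * 1297^1 = 11403224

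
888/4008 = 37/167 ≈ 0.222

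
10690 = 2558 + 8132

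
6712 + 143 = 6855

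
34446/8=4305 + 3/4=4305.75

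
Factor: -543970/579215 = -1*2^1*13^(-1)*67^(-1)*409^1 = -818/871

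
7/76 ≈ 0.0921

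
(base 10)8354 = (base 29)9r2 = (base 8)20242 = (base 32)852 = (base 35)6so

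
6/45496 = 3/22748 ≈ 0.000132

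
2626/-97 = -27 - 7/97 ≈ -27.07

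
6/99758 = 3/49879 ≈ 0.0000601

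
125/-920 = -25/184 ≈ -0.136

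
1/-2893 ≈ -0.000346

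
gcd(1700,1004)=4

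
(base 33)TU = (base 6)4323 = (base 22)20J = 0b1111011011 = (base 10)987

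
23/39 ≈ 0.590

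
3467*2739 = 9496113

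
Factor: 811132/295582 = 2^1*43^(-1)*59^1 = 118/43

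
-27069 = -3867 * 7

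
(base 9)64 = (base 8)72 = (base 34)1o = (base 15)3d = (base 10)58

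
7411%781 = 382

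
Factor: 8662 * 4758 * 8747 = 2^2 * 3^1 * 13^1 * 61^2 * 71^1 * 8747^1 = 360497073612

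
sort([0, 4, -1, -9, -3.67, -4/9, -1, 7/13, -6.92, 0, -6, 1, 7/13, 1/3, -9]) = [-9, -9, -6.92, -6, -3.67, -1, -1, -4/9, 0, 0, 1/3, 7/13, 7/13, 1, 4]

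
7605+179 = 7784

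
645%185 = 90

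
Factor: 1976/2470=2^2*5^(-1)=4/5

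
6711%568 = 463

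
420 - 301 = 119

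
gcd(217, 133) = 7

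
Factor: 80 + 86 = 2^1*83^1 = 166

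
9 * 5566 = 50094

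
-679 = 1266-1945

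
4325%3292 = 1033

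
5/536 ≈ 0.00933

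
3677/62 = 59+19/62 ≈ 59.31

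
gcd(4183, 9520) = 1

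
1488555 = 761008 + 727547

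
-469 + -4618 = -5087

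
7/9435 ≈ 0.000742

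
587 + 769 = 1356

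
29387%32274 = 29387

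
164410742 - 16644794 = 147765948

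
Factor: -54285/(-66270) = 2^(-1)*7^1*11^1*47^(-1) = 77/94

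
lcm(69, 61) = 4209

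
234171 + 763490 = 997661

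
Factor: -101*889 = -1*7^1*101^1*127^1 = -89789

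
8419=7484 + 935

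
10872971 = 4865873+6007098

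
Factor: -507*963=-1*3^3*13^2*107^1=-488241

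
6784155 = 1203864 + 5580291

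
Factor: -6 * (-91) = 2^1 * 3^1 * 7^1 * 13^1 = 546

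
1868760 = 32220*58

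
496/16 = 31 = 31.00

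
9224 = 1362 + 7862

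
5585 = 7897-2312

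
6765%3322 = 121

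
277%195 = 82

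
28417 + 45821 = 74238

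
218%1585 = 218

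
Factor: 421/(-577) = -1 * 421^1 * 577^(-1)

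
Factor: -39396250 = -1 * 2^1 * 5^4 * 31517^1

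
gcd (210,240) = 30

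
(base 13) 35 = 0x2c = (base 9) 48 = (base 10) 44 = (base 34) 1a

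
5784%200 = 184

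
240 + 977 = 1217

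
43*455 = 19565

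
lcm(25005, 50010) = 50010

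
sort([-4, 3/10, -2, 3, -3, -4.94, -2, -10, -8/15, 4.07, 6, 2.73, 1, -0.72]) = [-10, -4.94, -4, -3, -2, -2, -0.72, -8/15, 3/10, 1, 2.73, 3, 4.07, 6]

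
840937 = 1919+839018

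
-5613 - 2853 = -8466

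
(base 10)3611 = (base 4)320123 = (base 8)7033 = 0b111000011011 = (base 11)2793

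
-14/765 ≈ -0.0183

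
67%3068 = 67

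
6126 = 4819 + 1307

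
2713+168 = 2881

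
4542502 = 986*4607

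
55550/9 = 6172 + 2/9 ≈ 6172.22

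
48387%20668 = 7051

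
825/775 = 1+2/31 ≈ 1.06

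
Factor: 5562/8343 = 2^1*3^(-1) = 2/3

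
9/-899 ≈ -0.0100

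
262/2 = 131 = 131.00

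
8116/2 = 4058 = 4058.00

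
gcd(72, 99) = 9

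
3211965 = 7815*411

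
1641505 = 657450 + 984055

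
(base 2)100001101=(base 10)269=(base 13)179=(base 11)225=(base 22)c5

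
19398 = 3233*6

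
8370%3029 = 2312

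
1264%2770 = 1264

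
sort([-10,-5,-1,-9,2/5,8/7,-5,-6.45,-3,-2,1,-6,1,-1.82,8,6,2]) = [-10,-9,-6.45,-6,-5,-5,-3,-2,-1.82,-1,2/5,1,1,8/7,2,6,8]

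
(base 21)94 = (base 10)193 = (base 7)364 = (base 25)7i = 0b11000001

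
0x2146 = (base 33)7r4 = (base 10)8518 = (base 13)3b53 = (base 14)3166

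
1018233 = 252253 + 765980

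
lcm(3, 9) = 9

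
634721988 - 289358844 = 345363144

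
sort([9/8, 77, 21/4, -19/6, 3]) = [-19/6, 9/8, 3, 21/4, 77]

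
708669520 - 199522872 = 509146648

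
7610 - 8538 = -928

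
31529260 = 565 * 55804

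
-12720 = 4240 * (-3) 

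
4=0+4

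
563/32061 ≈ 0.0176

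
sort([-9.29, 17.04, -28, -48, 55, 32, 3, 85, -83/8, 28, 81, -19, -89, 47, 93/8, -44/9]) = [-89, -48, -28, -19, -83/8, -9.29, -44/9, 3, 93/8, 17.04, 28, 32, 47, 55, 81, 85]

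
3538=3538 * 1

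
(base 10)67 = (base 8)103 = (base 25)2h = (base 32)23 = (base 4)1003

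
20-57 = -37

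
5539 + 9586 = 15125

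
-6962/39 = -178 - 20/39 ≈ -178.51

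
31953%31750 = 203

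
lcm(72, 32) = 288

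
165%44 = 33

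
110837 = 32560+78277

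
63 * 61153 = 3852639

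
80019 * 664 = 53132616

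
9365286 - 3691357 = 5673929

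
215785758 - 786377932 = -570592174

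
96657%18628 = 3517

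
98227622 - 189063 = 98038559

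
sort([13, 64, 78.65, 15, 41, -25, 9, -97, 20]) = [-97, -25, 9, 13, 15, 20, 41, 64, 78.65]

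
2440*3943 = 9620920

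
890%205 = 70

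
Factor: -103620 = -1*2^2*3^1*5^1*11^1*157^1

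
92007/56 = 1642+55/56 ≈ 1642.98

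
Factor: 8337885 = 3^1*5^1*71^1*7829^1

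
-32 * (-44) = 1408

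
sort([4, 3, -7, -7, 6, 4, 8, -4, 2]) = [-7, -7, -4, 2, 3, 4, 4, 6, 8]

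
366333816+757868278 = 1124202094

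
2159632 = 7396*292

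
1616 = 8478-6862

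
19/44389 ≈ 0.000428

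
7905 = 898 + 7007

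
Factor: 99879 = 3^1*13^2*197^1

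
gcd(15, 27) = 3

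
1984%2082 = 1984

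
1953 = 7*279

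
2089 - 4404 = -2315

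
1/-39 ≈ -0.0256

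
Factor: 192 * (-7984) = -1 * 2^10 * 3^1 * 499^1 = -1532928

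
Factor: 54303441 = 3^1 * 18101147^1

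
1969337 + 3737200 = 5706537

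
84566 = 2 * 42283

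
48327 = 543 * 89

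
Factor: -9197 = -1*17^1*541^1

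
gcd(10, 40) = 10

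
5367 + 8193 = 13560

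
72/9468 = 2/263 ≈ 0.00760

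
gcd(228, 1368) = 228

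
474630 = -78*(-6085)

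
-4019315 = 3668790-7688105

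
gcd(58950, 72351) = 9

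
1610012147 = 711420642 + 898591505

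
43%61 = 43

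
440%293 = 147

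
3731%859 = 295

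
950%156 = 14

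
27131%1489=329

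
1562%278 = 172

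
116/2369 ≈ 0.0490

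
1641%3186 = 1641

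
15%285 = 15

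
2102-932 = 1170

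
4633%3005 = 1628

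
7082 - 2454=4628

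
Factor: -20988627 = -1 * 3^1 * 11^1 * 23^1 * 27653^1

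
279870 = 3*93290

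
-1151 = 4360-5511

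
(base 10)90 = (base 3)10100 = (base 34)2m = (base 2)1011010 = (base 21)46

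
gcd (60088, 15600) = 8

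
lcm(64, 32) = 64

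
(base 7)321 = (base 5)1122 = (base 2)10100010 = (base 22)78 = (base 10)162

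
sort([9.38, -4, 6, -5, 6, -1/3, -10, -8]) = [-10, -8, -5, -4, -1/3, 6, 6, 9.38]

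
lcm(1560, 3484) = 104520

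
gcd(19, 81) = 1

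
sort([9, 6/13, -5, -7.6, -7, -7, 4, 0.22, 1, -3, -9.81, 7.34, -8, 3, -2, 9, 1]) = [-9.81, -8, -7.6, -7, -7, -5, -3, -2, 0.22, 6/13, 1, 1, 3, 4, 7.34, 9, 9]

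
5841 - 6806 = -965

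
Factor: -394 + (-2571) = -1*5^1*593^1 = -2965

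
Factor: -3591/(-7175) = 3^3 * 5^(-2) * 19^1 * 41^(-1) = 513/1025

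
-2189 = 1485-3674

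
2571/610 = 4+131/610 ≈ 4.21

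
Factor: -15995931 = -1*3^1*7^1*761711^1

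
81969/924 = 88+219/308 ≈ 88.71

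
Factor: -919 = -1 * 919^1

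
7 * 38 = 266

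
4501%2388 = 2113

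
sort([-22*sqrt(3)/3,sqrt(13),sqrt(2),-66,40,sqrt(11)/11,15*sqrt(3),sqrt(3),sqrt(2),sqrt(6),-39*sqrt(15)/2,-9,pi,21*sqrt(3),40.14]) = [-39*sqrt(15)/2,-66,-22*sqrt(3)/3,-9,sqrt(11)/11,sqrt(2),sqrt(2),sqrt(3),sqrt(6),pi,sqrt(13),15*sqrt(3),21*sqrt(3),40,40.14]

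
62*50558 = 3134596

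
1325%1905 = 1325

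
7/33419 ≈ 0.000209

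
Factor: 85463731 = 85463731^1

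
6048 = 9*672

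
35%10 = 5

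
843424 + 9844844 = 10688268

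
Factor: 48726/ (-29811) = -1*2^1*3^1*19^ (-1)*523^ (-1)*2707^1 = -16242/9937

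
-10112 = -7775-2337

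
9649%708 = 445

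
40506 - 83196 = -42690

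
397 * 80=31760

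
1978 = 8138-6160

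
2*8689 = 17378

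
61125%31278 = 29847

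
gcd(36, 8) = 4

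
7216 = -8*(-902)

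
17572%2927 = 10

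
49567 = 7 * 7081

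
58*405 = 23490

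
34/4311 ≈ 0.00789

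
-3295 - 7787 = -11082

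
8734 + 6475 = 15209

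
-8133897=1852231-9986128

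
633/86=7 + 31/86 ≈ 7.36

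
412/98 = 206/49 ≈ 4.20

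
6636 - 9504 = -2868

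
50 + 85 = 135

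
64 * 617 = 39488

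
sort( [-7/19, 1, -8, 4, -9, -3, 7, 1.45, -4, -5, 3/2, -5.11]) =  [-9, -8, -5.11, -5, -4, -3, -7/19, 1, 1.45, 3/2, 4, 7]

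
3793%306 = 121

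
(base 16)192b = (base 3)22211122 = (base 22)d6j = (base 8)14453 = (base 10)6443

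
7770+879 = 8649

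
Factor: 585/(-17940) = -1*2^(-2)*3^1*23^(-1) = -3/92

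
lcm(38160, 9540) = 38160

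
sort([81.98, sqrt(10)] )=[sqrt(10), 81.98] 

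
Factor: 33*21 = 3^2*7^1*11^1 = 693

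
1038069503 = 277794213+760275290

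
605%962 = 605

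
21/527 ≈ 0.0398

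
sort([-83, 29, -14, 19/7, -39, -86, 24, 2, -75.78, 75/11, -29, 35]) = [-86, -83, -75.78, -39, -29, -14, 2, 19/7, 75/11, 24, 29, 35]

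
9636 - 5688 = 3948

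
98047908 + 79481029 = 177528937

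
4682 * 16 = 74912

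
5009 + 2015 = 7024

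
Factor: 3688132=2^2*7^2*31^1*607^1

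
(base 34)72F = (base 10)8175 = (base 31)8FM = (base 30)92F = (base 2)1111111101111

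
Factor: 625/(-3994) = -1*2^(-1)*5^4*1997^(-1)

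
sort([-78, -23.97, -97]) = [-97, -78, -23.97]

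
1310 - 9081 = -7771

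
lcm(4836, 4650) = 120900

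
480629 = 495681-15052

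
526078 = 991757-465679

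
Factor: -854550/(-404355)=2^1*3^3*5^1*7^(-1)*211^1*3851^(-1)=56970/26957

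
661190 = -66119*(-10)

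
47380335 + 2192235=49572570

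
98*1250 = 122500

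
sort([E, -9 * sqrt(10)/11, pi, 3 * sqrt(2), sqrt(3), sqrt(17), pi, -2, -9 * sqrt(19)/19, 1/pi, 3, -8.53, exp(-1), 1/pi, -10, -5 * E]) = [-5 * E, -10, -8.53, -9 * sqrt(10)/11, -9 * sqrt(19)/19, -2, 1/pi, 1/pi, exp(-1), sqrt(3), E, 3, pi, pi, sqrt(17), 3 * sqrt(2)]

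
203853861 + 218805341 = 422659202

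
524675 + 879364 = 1404039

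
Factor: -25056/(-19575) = 2^5*5^(-2) = 32/25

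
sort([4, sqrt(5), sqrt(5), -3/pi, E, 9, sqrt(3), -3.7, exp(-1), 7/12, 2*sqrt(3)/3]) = [-3.7, -3/pi, exp(-1), 7/12, 2*sqrt(3)/3, sqrt(3), sqrt(5), sqrt(5), E, 4, 9]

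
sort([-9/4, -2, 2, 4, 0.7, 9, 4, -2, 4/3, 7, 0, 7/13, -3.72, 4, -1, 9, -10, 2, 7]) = [-10, -3.72, -9/4, -2, -2, -1, 0, 7/13, 0.7, 4/3, 2, 2, 4, 4, 4, 7, 7, 9, 9]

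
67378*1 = 67378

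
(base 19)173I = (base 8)22365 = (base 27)CQB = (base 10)9461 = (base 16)24F5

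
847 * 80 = 67760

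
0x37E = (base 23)1FK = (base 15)3E9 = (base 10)894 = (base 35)PJ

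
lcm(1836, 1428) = 12852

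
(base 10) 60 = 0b111100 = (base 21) 2i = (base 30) 20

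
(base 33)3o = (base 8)173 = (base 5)443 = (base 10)123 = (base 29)47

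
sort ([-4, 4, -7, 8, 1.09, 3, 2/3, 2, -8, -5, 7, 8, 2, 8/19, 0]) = [-8, -7, -5, -4, 0, 8/19, 2/3, 1.09, 2, 2, 3, 4, 7, 8, 8]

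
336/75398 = 168/37699 ≈ 0.00446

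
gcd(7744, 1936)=1936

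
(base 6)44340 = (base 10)6180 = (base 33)5m9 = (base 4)1200210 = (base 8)14044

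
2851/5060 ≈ 0.563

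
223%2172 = 223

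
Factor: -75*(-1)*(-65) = -1*3^1*5^3*13^1 = -4875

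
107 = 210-103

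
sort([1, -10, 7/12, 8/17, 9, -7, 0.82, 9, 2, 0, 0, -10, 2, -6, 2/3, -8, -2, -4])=[-10, -10, -8, -7, -6, -4, -2, 0, 0, 8/17, 7/12, 2/3, 0.82, 1, 2, 2, 9, 9]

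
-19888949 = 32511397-52400346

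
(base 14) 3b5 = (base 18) 259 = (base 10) 747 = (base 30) or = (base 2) 1011101011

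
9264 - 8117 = 1147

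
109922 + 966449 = 1076371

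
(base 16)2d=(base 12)39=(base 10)45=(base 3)1200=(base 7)63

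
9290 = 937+8353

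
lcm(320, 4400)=17600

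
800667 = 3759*213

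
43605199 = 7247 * 6017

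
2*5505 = 11010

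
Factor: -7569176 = -1*2^3*571^1*1657^1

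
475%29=11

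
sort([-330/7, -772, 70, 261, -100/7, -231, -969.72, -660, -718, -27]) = [-969.72, -772, -718, -660, -231, -330/7, -27, -100/7, 70, 261]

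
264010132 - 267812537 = -3802405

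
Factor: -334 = -1*2^1*167^1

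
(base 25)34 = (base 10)79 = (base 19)43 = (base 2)1001111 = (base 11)72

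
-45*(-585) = 26325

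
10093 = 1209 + 8884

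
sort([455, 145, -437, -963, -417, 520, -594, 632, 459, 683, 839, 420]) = [-963, -594, -437, -417, 145, 420, 455, 459, 520, 632, 683, 839]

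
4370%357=86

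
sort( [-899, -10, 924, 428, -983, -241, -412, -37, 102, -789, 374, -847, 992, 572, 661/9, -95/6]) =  [-983, -899, -847, -789, -412, -241, -37, -95/6, -10, 661/9, 102, 374, 428, 572, 924, 992]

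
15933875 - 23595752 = -7661877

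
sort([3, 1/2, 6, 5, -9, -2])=[-9, -2, 1/2, 3, 5, 6]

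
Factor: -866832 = -1*2^4*3^1*18059^1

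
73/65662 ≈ 0.00111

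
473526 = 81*5846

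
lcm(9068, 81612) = 81612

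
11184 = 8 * 1398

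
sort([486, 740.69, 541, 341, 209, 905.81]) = [209, 341, 486, 541, 740.69, 905.81]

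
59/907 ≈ 0.0650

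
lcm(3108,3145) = 264180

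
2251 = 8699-6448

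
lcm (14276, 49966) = 99932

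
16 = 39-23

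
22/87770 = 11/43885 ≈ 0.000251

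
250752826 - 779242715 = -528489889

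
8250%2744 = 18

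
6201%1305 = 981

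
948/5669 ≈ 0.167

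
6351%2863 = 625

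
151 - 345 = -194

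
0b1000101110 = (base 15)273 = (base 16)22e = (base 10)558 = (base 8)1056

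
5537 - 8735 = -3198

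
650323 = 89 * 7307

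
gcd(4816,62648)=8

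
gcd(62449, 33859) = 1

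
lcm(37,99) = 3663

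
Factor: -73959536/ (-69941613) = 2^4*3^ (-1)*23^1*41^ (-1)*28711^1*81233^ (-1) = 10565648/9991659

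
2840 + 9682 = 12522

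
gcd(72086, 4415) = 1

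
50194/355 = 141 + 139/355 ≈ 141.39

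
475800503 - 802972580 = -327172077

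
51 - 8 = 43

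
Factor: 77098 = 2^1*7^1*5507^1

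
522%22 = 16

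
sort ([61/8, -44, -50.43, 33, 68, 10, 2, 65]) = [-50.43, -44, 2, 61/8, 10, 33, 65, 68]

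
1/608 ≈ 0.00164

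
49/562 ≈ 0.0872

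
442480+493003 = 935483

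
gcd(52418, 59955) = 1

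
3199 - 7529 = -4330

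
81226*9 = 731034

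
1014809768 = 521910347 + 492899421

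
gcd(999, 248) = 1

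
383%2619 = 383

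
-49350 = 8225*(-6)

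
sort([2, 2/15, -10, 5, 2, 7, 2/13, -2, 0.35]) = [-10, -2, 2/15, 2/13, 0.35, 2, 2, 5, 7]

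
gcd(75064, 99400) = 8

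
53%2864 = 53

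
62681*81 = 5077161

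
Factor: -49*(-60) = 2^2*3^1*5^1*7^2 = 2940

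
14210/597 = 23+479/597 ≈ 23.80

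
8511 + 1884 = 10395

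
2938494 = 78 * 37673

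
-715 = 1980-2695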